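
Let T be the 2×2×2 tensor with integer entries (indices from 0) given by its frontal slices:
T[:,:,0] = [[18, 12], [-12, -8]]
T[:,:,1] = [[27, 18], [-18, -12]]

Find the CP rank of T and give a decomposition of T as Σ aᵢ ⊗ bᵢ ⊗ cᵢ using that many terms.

rank(T) = 1

Lower bound: T ≠ 0 (e.g. T[0,0,0] = 18), so rank(T) ≥ 1.
Upper bound: if T = a ⊗ b ⊗ c then every fibre of T is a multiple of the corresponding factor, so read the factors off the fibres through the nonzero entry T[0,0,0] = 18.
The mode-1 fibre T[:,0,0] = [18, -12] gives a = [3, -2] (primitive direction); the mode-2 fibre T[0,:,0] = [18, 12] gives b = [3, 2]; then c[k] = T[0,0,k] / (a[0]·b[0]) = [18, 27] / 9 = [2, 3].
Expanding [3, -2] ⊗ [3, 2] ⊗ [2, 3] reproduces all 8 entries of T, so T = [3, -2] ⊗ [3, 2] ⊗ [2, 3] and rank(T) ≤ 1.
These bounds meet, so rank(T) = 1.
Check entry T[1,0,1] = -18: (-2)·(3)·(3) = -18.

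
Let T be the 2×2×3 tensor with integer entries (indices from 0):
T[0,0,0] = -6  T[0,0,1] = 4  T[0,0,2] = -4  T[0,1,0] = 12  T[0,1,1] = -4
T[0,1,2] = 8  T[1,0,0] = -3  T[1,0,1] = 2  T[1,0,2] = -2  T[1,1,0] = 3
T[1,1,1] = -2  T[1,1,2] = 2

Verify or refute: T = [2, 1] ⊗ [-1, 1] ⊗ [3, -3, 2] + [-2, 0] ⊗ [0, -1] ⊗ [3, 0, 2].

Reconstruct entry (0,0,1) from the claimed factors: Σₗ aₗ[0]bₗ[0]cₗ[1] = (2)·(-1)·(-3) + (-2)·(0)·(0) = 6, but T[0,0,1] = 4. The claim is false.

No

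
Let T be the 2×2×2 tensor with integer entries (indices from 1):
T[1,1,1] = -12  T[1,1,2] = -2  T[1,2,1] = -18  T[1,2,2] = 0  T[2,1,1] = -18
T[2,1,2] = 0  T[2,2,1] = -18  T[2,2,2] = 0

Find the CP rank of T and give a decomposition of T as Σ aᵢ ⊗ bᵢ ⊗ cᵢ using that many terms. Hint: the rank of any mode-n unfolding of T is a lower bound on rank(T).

rank(T) = 2

Lower bound: the mode-2 unfolding of T (rows indexed by j, columns by (i,k) = (1,1), (1,2), (2,1), (2,2)) is [[-12, -2, -18, 0], [-18, 0, -18, 0]].
There the 2×2 minor on rows j ∈ {1, 2}, columns (i,k) ∈ {(1,1), (1,2)} is det [[-12, -2], [-18, 0]] = -36 ≠ 0, so this unfolding has rank ≥ 2; CP rank is at least every unfolding rank, so rank(T) ≥ 2. (Unfolding ranks only ever bound the CP rank from below — rank(T) can be strictly larger than all of them — so the matching upper bound has to come from an explicit 2-term decomposition.)
Upper bound — finding two terms. Write S_k = T[:,:,k] for the frontal slices: S₁ = [[-12, -18], [-18, -18]], S₂ = [[-2, 0], [0, 0]].
If T = a₁ ⊗ b₁ ⊗ c₁ + a₂ ⊗ b₂ ⊗ c₂ then each S_k = c₁[k]·a₁b₁ᵀ + c₂[k]·a₂b₂ᵀ. S₁ and S₂ are linearly independent, so a₁b₁ᵀ and a₂b₂ᵀ must span the same plane of matrices: they are the rank-1 matrices of the form x·S₁ + y·S₂.
det(x·S₁ + y·S₂) is −108·x² + 36·xy = (-36)·(3·x − y)(x), vanishing at (x:y) = (1:3) and (0:1).
M₁ = S₁ + 3·S₂ = [[-18, -18], [-18, -18]] = (-18)·[1, 1][1, 1]ᵀ and M₂ = S₂ = [[-2, 0], [0, 0]] = (-2)·[1, 0][1, 0]ᵀ, so take a₁ = [1, 1], b₁ = [1, 1], a₂ = [1, 0], b₂ = [1, 0].
Each slice is an integer combination of E₁ = a₁b₁ᵀ and E₂ = a₂b₂ᵀ: S₁ = −18·E₁ + 6·E₂, S₂ = −2·E₂; reading off coefficients, c₁ = [-18, 0] and c₂ = [6, -2].
Hence T = [1, 1] ⊗ [1, 1] ⊗ [-18, 0] + [1, 0] ⊗ [1, 0] ⊗ [6, -2], so rank(T) ≤ 2.
These bounds meet, so rank(T) = 2.
Check entry T[1,2,1] = -18: (1)·(1)·(-18) + (1)·(0)·(6) = -18.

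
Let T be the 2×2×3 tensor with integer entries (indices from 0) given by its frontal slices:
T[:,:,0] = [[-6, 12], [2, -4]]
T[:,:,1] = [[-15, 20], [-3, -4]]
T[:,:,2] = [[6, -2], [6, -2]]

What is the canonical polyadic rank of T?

Lower bound: the mode-3 unfolding of T (rows indexed by k, columns by (i,j) = (0,0), (0,1), (1,0), (1,1)) is [[-6, 12, 2, -4], [-15, 20, -3, -4], [6, -2, 6, -2]].
There the 2×2 minor on rows k ∈ {0, 1}, columns (i,j) ∈ {(0,0), (0,1)} is det [[-6, 12], [-15, 20]] = 60 ≠ 0, so this unfolding has rank ≥ 2; CP rank is at least every unfolding rank, so rank(T) ≥ 2. (This is only a lower bound: in general the CP rank may exceed every unfolding rank, so we still need to exhibit 2 rank-1 terms summing to T.)
Upper bound — finding two terms. Write S_k = T[:,:,k] for the frontal slices: S₀ = [[-6, 12], [2, -4]], S₁ = [[-15, 20], [-3, -4]], S₂ = [[6, -2], [6, -2]].
If T = a₁ ⊗ b₁ ⊗ c₁ + a₂ ⊗ b₂ ⊗ c₂ then each S_k = c₁[k]·a₁b₁ᵀ + c₂[k]·a₂b₂ᵀ. S₀ and S₁ are linearly independent, so a₁b₁ᵀ and a₂b₂ᵀ must span the same plane of matrices: they are the rank-1 matrices of the form x·S₀ + y·S₁.
det(x·S₀ + y·S₁) is 80·xy + 120·y² = 40·(2·x + 3·y)(y), vanishing at (x:y) = (3:-2) and (1:0).
M₁ = 3·S₀ − 2·S₁ = [[12, -4], [12, -4]] = 4·[1, 1][3, -1]ᵀ and M₂ = S₀ = [[-6, 12], [2, -4]] = (-2)·[3, -1][1, -2]ᵀ, so take a₁ = [1, 1], b₁ = [3, -1], a₂ = [3, -1], b₂ = [1, -2].
Each slice is an integer combination of E₁ = a₁b₁ᵀ and E₂ = a₂b₂ᵀ: S₀ = −2·E₂, S₁ = −2·E₁ − 3·E₂, S₂ = 2·E₁; reading off coefficients, c₁ = [0, -2, 2] and c₂ = [-2, -3, 0].
Hence T = [1, 1] ⊗ [3, -1] ⊗ [0, -2, 2] + [3, -1] ⊗ [1, -2] ⊗ [-2, -3, 0], so rank(T) ≤ 2.
These bounds meet, so rank(T) = 2.

2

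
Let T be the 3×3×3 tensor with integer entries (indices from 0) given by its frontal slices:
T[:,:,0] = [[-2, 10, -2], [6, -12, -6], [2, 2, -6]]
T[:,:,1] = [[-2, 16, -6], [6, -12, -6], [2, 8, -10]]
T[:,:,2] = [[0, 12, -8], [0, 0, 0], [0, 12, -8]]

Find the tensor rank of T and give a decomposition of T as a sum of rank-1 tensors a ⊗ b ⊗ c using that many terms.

rank(T) = 2

Lower bound: in the mode-3 unfolding of T (rows indexed by k, columns by (i,j)) the 2×2 minor on rows k ∈ {0, 1}, columns (i,j) ∈ {(0,0), (0,1)} is det [[-2, 10], [-2, 16]] = -12 ≠ 0, so that unfolding has rank ≥ 2 and hence rank(T) ≥ 2 (CP rank is at least every unfolding rank, though it can be larger).
Upper bound: with S_k = T[:,:,k], the two rank-1 terms a₁b₁ᵀ, a₂b₂ᵀ are the rank-1 members of the pencil x·S₀ + y·S₁.
The 2×2 minor of x·S₀ + y·S₁ on rows {0,1}, columns {0,1} is −36·x² − 108·xy − 72·y² = (-36)·(x + 2·y)(x + y), vanishing at (x:y) = (2:-1) and (1:-1).
M₁ = 2·S₀ − S₁ = [[-2, 4, 2], [6, -12, -6], [2, -4, -2]] = (-2)·[1, -3, -1][1, -2, -1]ᵀ and M₂ = S₀ − S₁ = [[0, -6, 4], [0, 0, 0], [0, -6, 4]] = (-2)·[1, 0, 1][0, 3, -2]ᵀ, so take a₁ = [1, -3, -1], b₁ = [1, -2, -1], a₂ = [1, 0, 1], b₂ = [0, 3, -2].
Each slice is an integer combination of E₁ = a₁b₁ᵀ and E₂ = a₂b₂ᵀ: S₀ = −2·E₁ + 2·E₂, S₁ = −2·E₁ + 4·E₂, S₂ = 4·E₂; reading off coefficients, c₁ = [-2, -2, 0] and c₂ = [2, 4, 4].
Hence T = [1, -3, -1] ⊗ [1, -2, -1] ⊗ [-2, -2, 0] + [1, 0, 1] ⊗ [0, 3, -2] ⊗ [2, 4, 4], so rank(T) ≤ 2.
These bounds meet, so rank(T) = 2.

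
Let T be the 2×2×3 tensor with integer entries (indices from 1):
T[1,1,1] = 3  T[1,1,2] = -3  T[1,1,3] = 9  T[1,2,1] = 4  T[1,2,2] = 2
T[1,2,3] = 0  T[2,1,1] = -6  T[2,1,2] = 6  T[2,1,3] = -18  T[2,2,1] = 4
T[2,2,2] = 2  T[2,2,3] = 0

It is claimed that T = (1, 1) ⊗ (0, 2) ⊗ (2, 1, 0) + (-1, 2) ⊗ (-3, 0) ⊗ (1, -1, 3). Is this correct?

Yes

Reconstruct entrywise from the claimed factors. For example, T[2,2,3] = 0 and Σₗ aₗ[2]bₗ[2]cₗ[3] = (1)·(2)·(0) + (2)·(0)·(3) = 0; checking all 12 entries, every one matches. The claim holds.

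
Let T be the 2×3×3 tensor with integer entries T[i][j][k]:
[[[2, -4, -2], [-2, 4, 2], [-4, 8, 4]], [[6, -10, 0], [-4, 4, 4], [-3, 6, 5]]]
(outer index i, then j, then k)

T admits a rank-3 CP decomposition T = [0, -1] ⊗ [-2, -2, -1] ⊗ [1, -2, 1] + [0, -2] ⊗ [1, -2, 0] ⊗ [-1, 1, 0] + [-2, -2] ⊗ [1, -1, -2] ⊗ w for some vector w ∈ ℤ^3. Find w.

Subtract the known terms from T to get the rank-1 residual R = [-2, -2] ⊗ [1, -1, -2] ⊗ w, so R[i,j,k] = a[i]·b[j]·w[k]. Pick indices with nonzero a[0]·b[0] = (-2)·(1) = -2. Only the fibre through (0,0,·) is needed: R[0,0,:] = T[0,0,:] − Σₗ aₗ[0]bₗ[0]cₗ = [2, -4, -2] − (0)·(-2)·[1, -2, 1] − (0)·(1)·[-1, 1, 0] = [2, -4, -2]. Then w[k] = R[0,0,k] / -2 for each k, giving w = [2, -4, -2] / -2 = [-1, 2, 1].

w = [-1, 2, 1]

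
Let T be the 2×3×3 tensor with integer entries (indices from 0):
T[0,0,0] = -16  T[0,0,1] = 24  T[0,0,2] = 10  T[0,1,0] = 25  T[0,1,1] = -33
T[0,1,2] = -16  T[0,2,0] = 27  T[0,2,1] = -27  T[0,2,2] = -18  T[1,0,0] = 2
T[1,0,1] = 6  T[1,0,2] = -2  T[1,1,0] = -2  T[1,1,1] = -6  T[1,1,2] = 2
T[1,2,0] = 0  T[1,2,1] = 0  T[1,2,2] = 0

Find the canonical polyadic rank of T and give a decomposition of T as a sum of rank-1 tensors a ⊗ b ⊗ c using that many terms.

Lower bound: the mode-3 unfolding of T (rows indexed by k, columns by (i,j) = (0,0), (0,1), (0,2), (1,0), (1,1), (1,2)) is [[-16, 25, 27, 2, -2, 0], [24, -33, -27, 6, -6, 0], [10, -16, -18, -2, 2, 0]].
There the 2×2 minor on rows k ∈ {0, 1}, columns (i,j) ∈ {(0,0), (0,1)} is det [[-16, 25], [24, -33]] = -72 ≠ 0, so this unfolding has rank ≥ 2; CP rank is at least every unfolding rank, so rank(T) ≥ 2. (This is only a lower bound: in general the CP rank may exceed every unfolding rank, so we still need to exhibit 2 rank-1 terms summing to T.)
Upper bound — finding two terms. Write S_k = T[:,:,k] for the frontal slices: S₀ = [[-16, 25, 27], [2, -2, 0]], S₁ = [[24, -33, -27], [6, -6, 0]], S₂ = [[10, -16, -18], [-2, 2, 0]].
If T = a₁ ⊗ b₁ ⊗ c₁ + a₂ ⊗ b₂ ⊗ c₂ then each S_k = c₁[k]·a₁b₁ᵀ + c₂[k]·a₂b₂ᵀ. S₀ and S₁ are linearly independent, so a₁b₁ᵀ and a₂b₂ᵀ must span the same plane of matrices: they are the rank-1 matrices of the form x·S₀ + y·S₁.
The 2×2 minor of x·S₀ + y·S₁ on rows {0,1}, columns {0,1} is −18·x² − 36·xy + 54·y² = (-18)·(x + 3·y)(x − y), vanishing at (x:y) = (3:-1) and (1:1).
M₁ = 3·S₀ − S₁ = [[-72, 108, 108], [0, 0, 0]] = (-36)·[1, 0][2, -3, -3]ᵀ and M₂ = S₀ + S₁ = [[8, -8, 0], [8, -8, 0]] = 8·[1, 1][1, -1, 0]ᵀ, so take a₁ = [1, 0], b₁ = [2, -3, -3], a₂ = [1, 1], b₂ = [1, -1, 0].
Each slice is an integer combination of E₁ = a₁b₁ᵀ and E₂ = a₂b₂ᵀ: S₀ = −9·E₁ + 2·E₂, S₁ = 9·E₁ + 6·E₂, S₂ = 6·E₁ − 2·E₂; reading off coefficients, c₁ = [-9, 9, 6] and c₂ = [2, 6, -2].
Hence T = [1, 0] ⊗ [2, -3, -3] ⊗ [-9, 9, 6] + [1, 1] ⊗ [1, -1, 0] ⊗ [2, 6, -2], so rank(T) ≤ 2.
These bounds meet, so rank(T) = 2.

rank(T) = 2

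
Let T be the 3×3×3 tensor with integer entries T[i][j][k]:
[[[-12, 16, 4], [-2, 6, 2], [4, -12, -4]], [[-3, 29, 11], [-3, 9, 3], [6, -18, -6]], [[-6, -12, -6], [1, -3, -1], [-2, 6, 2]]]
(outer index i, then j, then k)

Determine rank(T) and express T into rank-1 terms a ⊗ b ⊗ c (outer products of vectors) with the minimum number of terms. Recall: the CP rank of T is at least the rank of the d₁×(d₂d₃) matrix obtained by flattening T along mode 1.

Lower bound: the mode-2 unfolding of T (rows indexed by j, columns by (i,k) = (0,0), (0,1), (0,2), (1,0), (1,1), (1,2), (2,0), (2,1), (2,2)) is [[-12, 16, 4, -3, 29, 11, -6, -12, -6], [-2, 6, 2, -3, 9, 3, 1, -3, -1], [4, -12, -4, 6, -18, -6, -2, 6, 2]].
There the 2×2 minor on rows j ∈ {0, 1}, columns (i,k) ∈ {(0,0), (0,1)} is det [[-12, 16], [-2, 6]] = -40 ≠ 0, so this unfolding has rank ≥ 2; CP rank is at least every unfolding rank, so rank(T) ≥ 2. (This is only a lower bound: in general the CP rank may exceed every unfolding rank, so we still need to exhibit 2 rank-1 terms summing to T.)
Upper bound — finding two terms. Write S_k = T[:,:,k] for the frontal slices: S₀ = [[-12, -2, 4], [-3, -3, 6], [-6, 1, -2]], S₁ = [[16, 6, -12], [29, 9, -18], [-12, -3, 6]], S₂ = [[4, 2, -4], [11, 3, -6], [-6, -1, 2]].
If T = a₁ ⊗ b₁ ⊗ c₁ + a₂ ⊗ b₂ ⊗ c₂ then each S_k = c₁[k]·a₁b₁ᵀ + c₂[k]·a₂b₂ᵀ. S₀ and S₁ are linearly independent, so a₁b₁ᵀ and a₂b₂ᵀ must span the same plane of matrices: they are the rank-1 matrices of the form x·S₀ + y·S₁.
The 2×2 minor of x·S₀ + y·S₁ on rows {0,1}, columns {0,1} is 30·x² − 80·xy − 30·y² = 10·(x − 3·y)(3·x + y), vanishing at (x:y) = (3:1) and (1:-3).
M₁ = 3·S₀ + S₁ = [[-20, 0, 0], [20, 0, 0], [-30, 0, 0]] = (-10)·[2, -2, 3][1, 0, 0]ᵀ and M₂ = S₀ − 3·S₁ = [[-60, -20, 40], [-90, -30, 60], [30, 10, -20]] = (-10)·[2, 3, -1][3, 1, -2]ᵀ, so take a₁ = [2, -2, 3], b₁ = [1, 0, 0], a₂ = [2, 3, -1], b₂ = [3, 1, -2].
Each slice is an integer combination of E₁ = a₁b₁ᵀ and E₂ = a₂b₂ᵀ: S₀ = −3·E₁ − E₂, S₁ = −E₁ + 3·E₂, S₂ = −E₁ + E₂; reading off coefficients, c₁ = [-3, -1, -1] and c₂ = [-1, 3, 1].
Hence T = [2, -2, 3] ⊗ [1, 0, 0] ⊗ [-3, -1, -1] + [2, 3, -1] ⊗ [3, 1, -2] ⊗ [-1, 3, 1], so rank(T) ≤ 2.
These bounds meet, so rank(T) = 2.
Check entry T[1,0,0] = -3: (-2)·(1)·(-3) + (3)·(3)·(-1) = -3.

rank(T) = 2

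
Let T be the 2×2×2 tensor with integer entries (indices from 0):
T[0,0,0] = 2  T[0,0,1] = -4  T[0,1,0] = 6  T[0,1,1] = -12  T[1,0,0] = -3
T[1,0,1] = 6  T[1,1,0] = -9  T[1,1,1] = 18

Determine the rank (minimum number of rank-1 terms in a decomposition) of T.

Lower bound: T ≠ 0 (e.g. T[0,0,0] = 2), so rank(T) ≥ 1.
Upper bound: the mode-1 fibre T[:,0,0] = [2, -3] gives a = (2, -3) (primitive direction); the mode-2 fibre T[0,:,0] = [2, 6] gives b = (1, 3); then c[k] = T[0,0,k] / (a[0]·b[0]) = [2, -4] / 2 = (1, -2).
Expanding (2, -3) ⊗ (1, 3) ⊗ (1, -2) reproduces all 8 entries of T, so T = (2, -3) ⊗ (1, 3) ⊗ (1, -2) and rank(T) ≤ 1.
These bounds meet, so rank(T) = 1.

1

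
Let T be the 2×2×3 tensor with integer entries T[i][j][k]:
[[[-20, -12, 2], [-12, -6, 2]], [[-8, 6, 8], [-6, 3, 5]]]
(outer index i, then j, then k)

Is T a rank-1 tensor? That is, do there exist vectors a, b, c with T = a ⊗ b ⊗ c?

The mode-3 unfolding of T (rows indexed by k, columns by (i,j) = (0,0), (0,1), (1,0), (1,1)) is [[-20, -12, -8, -6], [-12, -6, 6, 3], [2, 2, 8, 5]].
There the 2×2 minor on rows k ∈ {0, 1}, columns (i,j) ∈ {(0,0), (0,1)} is det [[-20, -12], [-12, -6]] = -24 ≠ 0, so this unfolding has rank ≥ 2; CP rank is at least every unfolding rank, so rank(T) ≥ 2.
In particular rank(T) ≥ 2 > 1, so T is not rank-1.

No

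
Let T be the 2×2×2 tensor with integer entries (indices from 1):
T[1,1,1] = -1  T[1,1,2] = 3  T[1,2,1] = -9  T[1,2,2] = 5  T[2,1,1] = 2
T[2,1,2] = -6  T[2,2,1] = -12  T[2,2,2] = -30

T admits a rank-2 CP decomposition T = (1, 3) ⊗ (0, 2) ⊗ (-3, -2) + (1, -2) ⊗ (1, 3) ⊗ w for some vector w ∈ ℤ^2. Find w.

Subtract the known terms from T to get the rank-1 residual R = (1, -2) ⊗ (1, 3) ⊗ w, so R[i,j,k] = a[i]·b[j]·w[k]. Pick indices with nonzero a[1]·b[1] = (1)·(1) = 1. Only the fibre through (1,1,·) is needed: R[1,1,:] = T[1,1,:] − Σₗ aₗ[1]bₗ[1]cₗ = [-1, 3] − (1)·(0)·(-3, -2) = [-1, 3]. Then w[k] = R[1,1,k] / 1 for each k, giving w = [-1, 3] / 1 = (-1, 3).

w = (-1, 3)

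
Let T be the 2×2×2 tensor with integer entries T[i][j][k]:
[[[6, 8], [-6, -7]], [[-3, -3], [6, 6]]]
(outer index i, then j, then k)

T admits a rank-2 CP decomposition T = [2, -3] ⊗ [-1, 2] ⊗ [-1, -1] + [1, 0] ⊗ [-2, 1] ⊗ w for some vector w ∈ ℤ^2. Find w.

Subtract the known terms from T to get the rank-1 residual R = [1, 0] ⊗ [-2, 1] ⊗ w, so R[i,j,k] = a[i]·b[j]·w[k]. Pick indices with nonzero a[0]·b[0] = (1)·(-2) = -2. Only the fibre through (0,0,·) is needed: R[0,0,:] = T[0,0,:] − Σₗ aₗ[0]bₗ[0]cₗ = [6, 8] − (2)·(-1)·[-1, -1] = [4, 6]. Then w[k] = R[0,0,k] / -2 for each k, giving w = [4, 6] / -2 = [-2, -3].

w = [-2, -3]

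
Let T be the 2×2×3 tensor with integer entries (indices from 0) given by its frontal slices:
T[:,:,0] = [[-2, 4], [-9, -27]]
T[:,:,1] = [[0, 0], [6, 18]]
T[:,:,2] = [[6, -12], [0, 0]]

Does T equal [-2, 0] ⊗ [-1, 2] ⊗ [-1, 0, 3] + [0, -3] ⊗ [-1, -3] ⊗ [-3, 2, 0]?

Yes

Reconstruct entrywise from the claimed factors. For example, T[1,0,2] = 0 and Σₗ aₗ[1]bₗ[0]cₗ[2] = (0)·(-1)·(3) + (-3)·(-1)·(0) = 0; checking all 12 entries, every one matches. The claim holds.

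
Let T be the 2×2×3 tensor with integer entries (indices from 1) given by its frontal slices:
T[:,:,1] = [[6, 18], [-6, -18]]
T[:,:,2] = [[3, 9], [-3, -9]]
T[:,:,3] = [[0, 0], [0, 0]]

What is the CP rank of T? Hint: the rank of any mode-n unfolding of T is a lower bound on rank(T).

Lower bound: T ≠ 0 (e.g. T[1,1,1] = 6), so rank(T) ≥ 1.
Upper bound: if T = a ⊗ b ⊗ c then every fibre of T is a multiple of the corresponding factor, so read the factors off the fibres through the nonzero entry T[1,1,1] = 6.
The mode-1 fibre T[:,1,1] = [6, -6] gives a = [1, -1] (primitive direction); the mode-2 fibre T[1,:,1] = [6, 18] gives b = [1, 3]; then c[k] = T[1,1,k] / (a[1]·b[1]) = [6, 3, 0] / 1 = [6, 3, 0].
Expanding [1, -1] ⊗ [1, 3] ⊗ [6, 3, 0] reproduces all 12 entries of T, so T = [1, -1] ⊗ [1, 3] ⊗ [6, 3, 0] and rank(T) ≤ 1.
These bounds meet, so rank(T) = 1.
Check entry T[1,1,2] = 3: (1)·(1)·(3) = 3.

1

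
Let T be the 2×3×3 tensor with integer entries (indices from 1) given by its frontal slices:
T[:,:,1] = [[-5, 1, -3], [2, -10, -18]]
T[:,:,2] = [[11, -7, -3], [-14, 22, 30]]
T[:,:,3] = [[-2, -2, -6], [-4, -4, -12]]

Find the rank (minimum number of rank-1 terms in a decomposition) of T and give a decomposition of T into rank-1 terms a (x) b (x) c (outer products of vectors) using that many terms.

rank(T) = 2

Lower bound: in the mode-3 unfolding of T (rows indexed by k, columns by (i,j)) the 2×2 minor on rows k ∈ {1, 2}, columns (i,j) ∈ {(1,1), (1,2)} is det [[-5, 1], [11, -7]] = 24 ≠ 0, so that unfolding has rank ≥ 2 and hence rank(T) ≥ 2 (CP rank is at least every unfolding rank, though it can be larger).
Upper bound: with S_k = T[:,:,k], the two rank-1 terms a₁b₁ᵀ, a₂b₂ᵀ are the rank-1 members of the pencil x·S₁ + y·S₂.
The 2×2 minor of x·S₁ + y·S₂ on rows {1,2}, columns {1,2} is 48·x² − 192·xy + 144·y² = 48·(x − 3·y)(x − y), vanishing at (x:y) = (3:1) and (1:1).
M₁ = 3·S₁ + S₂ = [[-4, -4, -12], [-8, -8, -24]] = (-4)·[1, 2][1, 1, 3]ᵀ and M₂ = S₁ + S₂ = [[6, -6, -6], [-12, 12, 12]] = 6·[1, -2][1, -1, -1]ᵀ, so take a₁ = [1, 2], b₁ = [1, 1, 3], a₂ = [1, -2], b₂ = [1, -1, -1].
Each slice is an integer combination of E₁ = a₁b₁ᵀ and E₂ = a₂b₂ᵀ: S₁ = −2·E₁ − 3·E₂, S₂ = 2·E₁ + 9·E₂, S₃ = −2·E₁; reading off coefficients, c₁ = [-2, 2, -2] and c₂ = [-3, 9, 0].
Hence T = [1, 2] (x) [1, 1, 3] (x) [-2, 2, -2] + [1, -2] (x) [1, -1, -1] (x) [-3, 9, 0], so rank(T) ≤ 2.
These bounds meet, so rank(T) = 2.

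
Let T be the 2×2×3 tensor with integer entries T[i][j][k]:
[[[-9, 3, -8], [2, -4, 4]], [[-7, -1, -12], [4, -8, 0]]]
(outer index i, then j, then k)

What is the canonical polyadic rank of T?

Lower bound: in the mode-3 unfolding of T (rows indexed by k, columns by (i,j)) the 3×3 minor on rows k ∈ {0, 1, 2}, columns (i,j) ∈ {(0,0), (0,1), (1,0)} is det [[-9, 2, -7], [3, -4, -1], [-8, 4, -12]] = -240 ≠ 0, so that unfolding has rank ≥ 3 and hence rank(T) ≥ 3 (CP rank is at least every unfolding rank, though it can be larger).
Upper bound: T is a sum of 3 rank-1 terms, T = (0, 1) (x) (1, 1) (x) (2, -4, -4) + (1, 1) (x) (1, 2) (x) (-1, -1, 0) + (1, 1) (x) (2, -1) (x) (-4, 2, -4) (written with every a and b primitive with positive leading entry and the scale carried by c; CP decompositions are not unique, and this one is verified by expanding entrywise), so rank(T) ≤ 3.
These bounds meet, so rank(T) = 3.

3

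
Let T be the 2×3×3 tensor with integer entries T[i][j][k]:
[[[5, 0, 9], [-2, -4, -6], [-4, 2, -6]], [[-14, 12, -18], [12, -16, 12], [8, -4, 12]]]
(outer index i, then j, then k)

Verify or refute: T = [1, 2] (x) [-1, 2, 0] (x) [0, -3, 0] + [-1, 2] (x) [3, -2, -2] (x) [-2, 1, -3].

Reconstruct entry (0,0,0) from the claimed factors: Σₗ aₗ[0]bₗ[0]cₗ[0] = (1)·(-1)·(0) + (-1)·(3)·(-2) = 6, but T[0,0,0] = 5. The claim is false.

No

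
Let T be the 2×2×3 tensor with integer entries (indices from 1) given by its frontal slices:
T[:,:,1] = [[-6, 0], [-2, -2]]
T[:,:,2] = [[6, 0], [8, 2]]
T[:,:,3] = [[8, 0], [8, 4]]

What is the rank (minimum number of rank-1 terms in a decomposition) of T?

Lower bound: in the mode-3 unfolding of T (rows indexed by k, columns by (i,j)) the 3×3 minor on rows k ∈ {1, 2, 3}, columns (i,j) ∈ {(1,1), (2,1), (2,2)} is det [[-6, -2, -2], [6, 8, 2], [8, 8, 4]] = -48 ≠ 0, so that unfolding has rank ≥ 3 and hence rank(T) ≥ 3 (CP rank is at least every unfolding rank, though it can be larger).
Upper bound: T is a sum of 3 rank-1 terms, T = [0, 1] ∘ [1, 1] ∘ [-2, 2, 4] + [1, -1] ∘ [1, 0] ∘ [-4, 2, 4] + [1, 2] ∘ [1, 0] ∘ [-2, 4, 4] (one valid choice — decompositions are not unique — normalised so each a, b is primitive with positive first nonzero entry; check it by expanding all entries), so rank(T) ≤ 3.
These bounds meet, so rank(T) = 3.

3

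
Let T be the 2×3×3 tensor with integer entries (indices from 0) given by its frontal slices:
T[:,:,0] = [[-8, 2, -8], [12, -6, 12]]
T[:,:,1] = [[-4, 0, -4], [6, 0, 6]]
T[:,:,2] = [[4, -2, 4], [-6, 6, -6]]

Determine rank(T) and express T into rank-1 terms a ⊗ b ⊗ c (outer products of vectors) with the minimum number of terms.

Lower bound: the mode-1 unfolding of T (rows indexed by i, columns by (j,k) = (0,0), (0,1), (0,2), (1,0), (1,1), (1,2), (2,0), (2,1), (2,2)) is [[-8, -4, 4, 2, 0, -2, -8, -4, 4], [12, 6, -6, -6, 0, 6, 12, 6, -6]].
There the 2×2 minor on rows i ∈ {0, 1}, columns (j,k) ∈ {(0,0), (1,0)} is det [[-8, 2], [12, -6]] = 24 ≠ 0, so this unfolding has rank ≥ 2; CP rank is at least every unfolding rank, so rank(T) ≥ 2. (This is only a lower bound: in general the CP rank may exceed every unfolding rank, so we still need to exhibit 2 rank-1 terms summing to T.)
Upper bound — finding two terms. Write S_k = T[:,:,k] for the frontal slices: S₀ = [[-8, 2, -8], [12, -6, 12]], S₁ = [[-4, 0, -4], [6, 0, 6]], S₂ = [[4, -2, 4], [-6, 6, -6]].
If T = a₁ ⊗ b₁ ⊗ c₁ + a₂ ⊗ b₂ ⊗ c₂ then each S_k = c₁[k]·a₁b₁ᵀ + c₂[k]·a₂b₂ᵀ. S₀ and S₁ are linearly independent, so a₁b₁ᵀ and a₂b₂ᵀ must span the same plane of matrices: they are the rank-1 matrices of the form x·S₀ + y·S₁.
The 2×2 minor of x·S₀ + y·S₁ on rows {0,1}, columns {0,1} is 24·x² + 12·xy = 12·(2·x + y)(x), vanishing at (x:y) = (1:-2) and (0:1).
M₁ = S₀ − 2·S₁ = [[0, 2, 0], [0, -6, 0]] = 2·[1, -3][0, 1, 0]ᵀ and M₂ = S₁ = [[-4, 0, -4], [6, 0, 6]] = (-2)·[2, -3][1, 0, 1]ᵀ, so take a₁ = [1, -3], b₁ = [0, 1, 0], a₂ = [2, -3], b₂ = [1, 0, 1].
Each slice is an integer combination of E₁ = a₁b₁ᵀ and E₂ = a₂b₂ᵀ: S₀ = 2·E₁ − 4·E₂, S₁ = −2·E₂, S₂ = −2·E₁ + 2·E₂; reading off coefficients, c₁ = [2, 0, -2] and c₂ = [-4, -2, 2].
Hence T = [1, -3] ⊗ [0, 1, 0] ⊗ [2, 0, -2] + [2, -3] ⊗ [1, 0, 1] ⊗ [-4, -2, 2], so rank(T) ≤ 2.
These bounds meet, so rank(T) = 2.

rank(T) = 2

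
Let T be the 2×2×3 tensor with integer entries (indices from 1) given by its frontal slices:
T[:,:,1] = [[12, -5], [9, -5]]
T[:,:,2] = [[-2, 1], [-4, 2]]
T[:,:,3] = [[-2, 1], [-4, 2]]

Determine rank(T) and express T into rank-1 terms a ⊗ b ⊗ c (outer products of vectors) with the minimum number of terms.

rank(T) = 2

Lower bound: in the mode-3 unfolding of T (rows indexed by k, columns by (i,j)) the 2×2 minor on rows k ∈ {1, 2}, columns (i,j) ∈ {(1,1), (1,2)} is det [[12, -5], [-2, 1]] = 2 ≠ 0, so that unfolding has rank ≥ 2 and hence rank(T) ≥ 2 (CP rank is at least every unfolding rank, though it can be larger).
Upper bound: with S_k = T[:,:,k], the two rank-1 terms a₁b₁ᵀ, a₂b₂ᵀ are the rank-1 members of the pencil x·S₁ + y·S₂.
det(x·S₁ + y·S₂) is −15·x² + 5·xy = (-5)·(3·x − y)(x), vanishing at (x:y) = (1:3) and (0:1).
M₁ = S₁ + 3·S₂ = [[6, -2], [-3, 1]] = [2, -1][3, -1]ᵀ and M₂ = S₂ = [[-2, 1], [-4, 2]] = −[1, 2][2, -1]ᵀ, so take a₁ = [2, -1], b₁ = [3, -1], a₂ = [1, 2], b₂ = [2, -1].
Each slice is an integer combination of E₁ = a₁b₁ᵀ and E₂ = a₂b₂ᵀ: S₁ = E₁ + 3·E₂, S₂ = −E₂, S₃ = −E₂; reading off coefficients, c₁ = [1, 0, 0] and c₂ = [3, -1, -1].
Hence T = [2, -1] ⊗ [3, -1] ⊗ [1, 0, 0] + [1, 2] ⊗ [2, -1] ⊗ [3, -1, -1], so rank(T) ≤ 2.
These bounds meet, so rank(T) = 2.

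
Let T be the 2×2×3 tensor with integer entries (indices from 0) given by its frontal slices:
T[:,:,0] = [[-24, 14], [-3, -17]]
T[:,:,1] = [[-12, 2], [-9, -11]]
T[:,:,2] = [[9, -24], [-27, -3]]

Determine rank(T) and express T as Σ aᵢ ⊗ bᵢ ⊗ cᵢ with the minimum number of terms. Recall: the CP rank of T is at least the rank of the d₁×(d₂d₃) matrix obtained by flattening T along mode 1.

Lower bound: the mode-1 unfolding of T (rows indexed by i, columns by (j,k) = (0,0), (0,1), (0,2), (1,0), (1,1), (1,2)) is [[-24, -12, 9, 14, 2, -24], [-3, -9, -27, -17, -11, -3]].
There the 2×2 minor on rows i ∈ {0, 1}, columns (j,k) ∈ {(0,0), (0,1)} is det [[-24, -12], [-3, -9]] = 180 ≠ 0, so this unfolding has rank ≥ 2; CP rank is at least every unfolding rank, so rank(T) ≥ 2. (Unfolding ranks only ever bound the CP rank from below — rank(T) can be strictly larger than all of them — so the matching upper bound has to come from an explicit 2-term decomposition.)
Upper bound — finding two terms. Write S_k = T[:,:,k] for the frontal slices: S₀ = [[-24, 14], [-3, -17]], S₁ = [[-12, 2], [-9, -11]], S₂ = [[9, -24], [-27, -3]].
If T = a₁ ⊗ b₁ ⊗ c₁ + a₂ ⊗ b₂ ⊗ c₂ then each S_k = c₁[k]·a₁b₁ᵀ + c₂[k]·a₂b₂ᵀ. S₀ and S₁ are linearly independent, so a₁b₁ᵀ and a₂b₂ᵀ must span the same plane of matrices: they are the rank-1 matrices of the form x·S₀ + y·S₁.
det(x·S₀ + y·S₁) is 450·x² + 600·xy + 150·y² = 150·(x + y)(3·x + y), vanishing at (x:y) = (1:-1) and (1:-3).
M₁ = S₀ − S₁ = [[-12, 12], [6, -6]] = (-6)·[2, -1][1, -1]ᵀ and M₂ = S₀ − 3·S₁ = [[12, 8], [24, 16]] = 4·[1, 2][3, 2]ᵀ, so take a₁ = [2, -1], b₁ = [1, -1], a₂ = [1, 2], b₂ = [3, 2].
Each slice is an integer combination of E₁ = a₁b₁ᵀ and E₂ = a₂b₂ᵀ: S₀ = −9·E₁ − 2·E₂, S₁ = −3·E₁ − 2·E₂, S₂ = 9·E₁ − 3·E₂; reading off coefficients, c₁ = [-9, -3, 9] and c₂ = [-2, -2, -3].
Hence T = [2, -1] ⊗ [1, -1] ⊗ [-9, -3, 9] + [1, 2] ⊗ [3, 2] ⊗ [-2, -2, -3], so rank(T) ≤ 2.
These bounds meet, so rank(T) = 2.

rank(T) = 2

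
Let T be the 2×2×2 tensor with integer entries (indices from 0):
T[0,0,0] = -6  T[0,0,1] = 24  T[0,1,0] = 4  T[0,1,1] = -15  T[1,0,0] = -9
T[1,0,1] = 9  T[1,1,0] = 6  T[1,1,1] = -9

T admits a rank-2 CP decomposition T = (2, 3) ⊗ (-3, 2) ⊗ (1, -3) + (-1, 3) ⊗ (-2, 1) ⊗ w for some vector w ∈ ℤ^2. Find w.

w = (0, 3)

Subtract the known terms from T to get the rank-1 residual R = (-1, 3) ⊗ (-2, 1) ⊗ w, so R[i,j,k] = a[i]·b[j]·w[k]. Pick indices with nonzero a[0]·b[0] = (-1)·(-2) = 2. Only the fibre through (0,0,·) is needed: R[0,0,:] = T[0,0,:] − Σₗ aₗ[0]bₗ[0]cₗ = [-6, 24] − (2)·(-3)·(1, -3) = [0, 6]. Then w[k] = R[0,0,k] / 2 for each k, giving w = [0, 6] / 2 = (0, 3).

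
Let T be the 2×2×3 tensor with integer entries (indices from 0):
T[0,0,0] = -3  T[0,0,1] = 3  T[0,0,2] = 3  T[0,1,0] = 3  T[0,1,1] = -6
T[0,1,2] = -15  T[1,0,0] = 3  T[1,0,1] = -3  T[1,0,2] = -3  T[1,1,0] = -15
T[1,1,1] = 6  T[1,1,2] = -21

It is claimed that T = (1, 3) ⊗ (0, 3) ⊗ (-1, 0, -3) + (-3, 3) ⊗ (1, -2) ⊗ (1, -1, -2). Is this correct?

No

Reconstruct entry (0,0,2) from the claimed factors: Σₗ aₗ[0]bₗ[0]cₗ[2] = (1)·(0)·(-3) + (-3)·(1)·(-2) = 6, but T[0,0,2] = 3. The claim is false.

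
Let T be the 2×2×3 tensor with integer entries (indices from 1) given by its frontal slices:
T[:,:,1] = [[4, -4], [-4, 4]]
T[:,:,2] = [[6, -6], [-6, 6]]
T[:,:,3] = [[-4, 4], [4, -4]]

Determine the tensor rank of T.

1

Lower bound: T ≠ 0 (e.g. T[1,1,1] = 4), so rank(T) ≥ 1.
Upper bound: if T = a (x) b (x) c then every fibre of T is a multiple of the corresponding factor, so read the factors off the fibres through the nonzero entry T[1,1,1] = 4.
The mode-1 fibre T[:,1,1] = [4, -4] gives a = [1, -1] (primitive direction); the mode-2 fibre T[1,:,1] = [4, -4] gives b = [1, -1]; then c[k] = T[1,1,k] / (a[1]·b[1]) = [4, 6, -4] / 1 = [4, 6, -4].
Expanding [1, -1] (x) [1, -1] (x) [4, 6, -4] reproduces all 12 entries of T, so T = [1, -1] (x) [1, -1] (x) [4, 6, -4] and rank(T) ≤ 1.
These bounds meet, so rank(T) = 1.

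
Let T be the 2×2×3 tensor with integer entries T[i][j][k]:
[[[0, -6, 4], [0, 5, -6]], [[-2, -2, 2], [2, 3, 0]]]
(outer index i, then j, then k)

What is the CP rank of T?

Lower bound: the mode-3 unfolding of T (rows indexed by k, columns by (i,j) = (0,0), (0,1), (1,0), (1,1)) is [[0, 0, -2, 2], [-6, 5, -2, 3], [4, -6, 2, 0]].
There the 3×3 minor on rows k ∈ {0, 1, 2}, columns (i,j) ∈ {(0,0), (0,1), (1,0)} is det [[0, 0, -2], [-6, 5, -2], [4, -6, 2]] = -32 ≠ 0, so this unfolding has rank ≥ 3; CP rank is at least every unfolding rank, so rank(T) ≥ 3. (Flattening ranks never certify an upper bound on CP rank; for that we must actually write T with 3 rank-1 terms.)
Upper bound: T is a sum of 3 rank-1 terms, T = [1, -1] (x) [0, 1] (x) [0, -1, -2] + [1, 0] (x) [1, -1] (x) [4, -2, 0] + [2, 1] (x) [1, -1] (x) [-2, -2, 2] (written with every a and b primitive with positive leading entry and the scale carried by c; CP decompositions are not unique, and this one is verified by expanding entrywise), so rank(T) ≤ 3.
These bounds meet, so rank(T) = 3.

3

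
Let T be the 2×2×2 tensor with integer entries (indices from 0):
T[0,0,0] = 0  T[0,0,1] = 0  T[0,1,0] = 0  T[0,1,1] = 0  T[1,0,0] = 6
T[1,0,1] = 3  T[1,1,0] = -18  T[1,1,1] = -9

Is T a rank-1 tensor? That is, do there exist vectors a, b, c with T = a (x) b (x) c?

Yes

If T = a (x) b (x) c then every fibre of T is a multiple of the corresponding factor, so read the factors off the fibres through the nonzero entry T[1,0,0] = 6.
The mode-1 fibre T[:,0,0] = [0, 6] gives a = [0, 1] (primitive direction); the mode-2 fibre T[1,:,0] = [6, -18] gives b = [1, -3]; then c[k] = T[1,0,k] / (a[1]·b[0]) = [6, 3] / 1 = [6, 3].
Expanding [0, 1] (x) [1, -3] (x) [6, 3] reproduces all 8 entries of T, so T = [0, 1] (x) [1, -3] (x) [6, 3] and rank(T) ≤ 1.
Equivalently every frontal slice T[:,:,k] is c[k] times the rank-1 matrix [0, 1] (x) [1, -3]. So T has rank 1 (it is nonzero).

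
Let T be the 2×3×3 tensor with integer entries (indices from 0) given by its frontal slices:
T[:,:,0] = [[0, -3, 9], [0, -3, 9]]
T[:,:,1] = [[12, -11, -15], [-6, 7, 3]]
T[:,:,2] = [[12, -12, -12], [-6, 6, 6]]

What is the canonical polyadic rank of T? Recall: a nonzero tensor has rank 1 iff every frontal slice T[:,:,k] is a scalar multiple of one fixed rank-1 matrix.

2

Lower bound: the mode-2 unfolding of T (rows indexed by j, columns by (i,k) = (0,0), (0,1), (0,2), (1,0), (1,1), (1,2)) is [[0, 12, 12, 0, -6, -6], [-3, -11, -12, -3, 7, 6], [9, -15, -12, 9, 3, 6]].
There the 2×2 minor on rows j ∈ {0, 1}, columns (i,k) ∈ {(0,0), (0,1)} is det [[0, 12], [-3, -11]] = 36 ≠ 0, so this unfolding has rank ≥ 2; CP rank is at least every unfolding rank, so rank(T) ≥ 2. (Flattening ranks never certify an upper bound on CP rank; for that we must actually write T with 2 rank-1 terms.)
Upper bound — finding two terms. Write S_k = T[:,:,k] for the frontal slices: S₀ = [[0, -3, 9], [0, -3, 9]], S₁ = [[12, -11, -15], [-6, 7, 3]], S₂ = [[12, -12, -12], [-6, 6, 6]].
If T = a₁ ⊗ b₁ ⊗ c₁ + a₂ ⊗ b₂ ⊗ c₂ then each S_k = c₁[k]·a₁b₁ᵀ + c₂[k]·a₂b₂ᵀ. S₀ and S₁ are linearly independent, so a₁b₁ᵀ and a₂b₂ᵀ must span the same plane of matrices: they are the rank-1 matrices of the form x·S₀ + y·S₁.
The 2×2 minor of x·S₀ + y·S₁ on rows {0,1}, columns {0,1} is −54·xy + 18·y² = (-18)·(3·x − y)(y), vanishing at (x:y) = (1:3) and (1:0).
M₁ = S₀ + 3·S₁ = [[36, -36, -36], [-18, 18, 18]] = 18·(2, -1)(1, -1, -1)ᵀ and M₂ = S₀ = [[0, -3, 9], [0, -3, 9]] = (-3)·(1, 1)(0, 1, -3)ᵀ, so take a₁ = (2, -1), b₁ = (1, -1, -1), a₂ = (1, 1), b₂ = (0, 1, -3).
Each slice is an integer combination of E₁ = a₁b₁ᵀ and E₂ = a₂b₂ᵀ: S₀ = −3·E₂, S₁ = 6·E₁ + E₂, S₂ = 6·E₁; reading off coefficients, c₁ = (0, 6, 6) and c₂ = (-3, 1, 0).
Hence T = (2, -1) ⊗ (1, -1, -1) ⊗ (0, 6, 6) + (1, 1) ⊗ (0, 1, -3) ⊗ (-3, 1, 0), so rank(T) ≤ 2.
These bounds meet, so rank(T) = 2.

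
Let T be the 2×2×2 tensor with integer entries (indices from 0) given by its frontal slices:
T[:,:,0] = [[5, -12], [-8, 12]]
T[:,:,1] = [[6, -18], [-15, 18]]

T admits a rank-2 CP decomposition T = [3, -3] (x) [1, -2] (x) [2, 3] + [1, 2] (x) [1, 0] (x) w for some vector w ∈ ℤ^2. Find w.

w = [-1, -3]

Subtract the known terms from T to get the rank-1 residual R = [1, 2] (x) [1, 0] (x) w, so R[i,j,k] = a[i]·b[j]·w[k]. Pick indices with nonzero a[0]·b[0] = (1)·(1) = 1. Only the fibre through (0,0,·) is needed: R[0,0,:] = T[0,0,:] − Σₗ aₗ[0]bₗ[0]cₗ = [5, 6] − (3)·(1)·[2, 3] = [-1, -3]. Then w[k] = R[0,0,k] / 1 for each k, giving w = [-1, -3] / 1 = [-1, -3].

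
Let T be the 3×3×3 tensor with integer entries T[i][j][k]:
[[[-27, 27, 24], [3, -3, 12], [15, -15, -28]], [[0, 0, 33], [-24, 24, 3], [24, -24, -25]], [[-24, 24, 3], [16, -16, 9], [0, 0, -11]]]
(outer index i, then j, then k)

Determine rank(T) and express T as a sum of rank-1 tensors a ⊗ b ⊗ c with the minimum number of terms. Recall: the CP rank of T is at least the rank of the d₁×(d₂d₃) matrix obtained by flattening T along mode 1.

Lower bound: the mode-3 unfolding of T (rows indexed by k, columns by (i,j) = (0,0), (0,1), (0,2), (1,0), (1,1), (1,2), (2,0), (2,1), (2,2)) is [[-27, 3, 15, 0, -24, 24, -24, 16, 0], [27, -3, -15, 0, 24, -24, 24, -16, 0], [24, 12, -28, 33, 3, -25, 3, 9, -11]].
There the 2×2 minor on rows k ∈ {0, 2}, columns (i,j) ∈ {(0,0), (0,1)} is det [[-27, 3], [24, 12]] = -396 ≠ 0, so this unfolding has rank ≥ 2; CP rank is at least every unfolding rank, so rank(T) ≥ 2. (Flattening ranks never certify an upper bound on CP rank; for that we must actually write T with 2 rank-1 terms.)
Upper bound — finding two terms. Write S_k = T[:,:,k] for the frontal slices: S₀ = [[-27, 3, 15], [0, -24, 24], [-24, 16, 0]], S₁ = [[27, -3, -15], [0, 24, -24], [24, -16, 0]], S₂ = [[24, 12, -28], [33, 3, -25], [3, 9, -11]].
If T = a₁ ⊗ b₁ ⊗ c₁ + a₂ ⊗ b₂ ⊗ c₂ then each S_k = c₁[k]·a₁b₁ᵀ + c₂[k]·a₂b₂ᵀ. S₀ and S₂ are linearly independent, so a₁b₁ᵀ and a₂b₂ᵀ must span the same plane of matrices: they are the rank-1 matrices of the form x·S₀ + y·S₂.
The 2×2 minor of x·S₀ + y·S₂ on rows {0,1}, columns {0,1} is 648·x² − 756·xy − 324·y² = 108·(2·x − 3·y)(3·x + y), vanishing at (x:y) = (3:2) and (1:-3).
M₁ = 3·S₀ + 2·S₂ = [[-33, 33, -11], [66, -66, 22], [-66, 66, -22]] = (-11)·[1, -2, 2][3, -3, 1]ᵀ and M₂ = S₀ − 3·S₂ = [[-99, -33, 99], [-99, -33, 99], [-33, -11, 33]] = (-11)·[3, 3, 1][3, 1, -3]ᵀ, so take a₁ = [1, -2, 2], b₁ = [3, -3, 1], a₂ = [3, 3, 1], b₂ = [3, 1, -3].
Each slice is an integer combination of E₁ = a₁b₁ᵀ and E₂ = a₂b₂ᵀ: S₀ = −3·E₁ − 2·E₂, S₁ = 3·E₁ + 2·E₂, S₂ = −E₁ + 3·E₂; reading off coefficients, c₁ = [-3, 3, -1] and c₂ = [-2, 2, 3].
Hence T = [1, -2, 2] ⊗ [3, -3, 1] ⊗ [-3, 3, -1] + [3, 3, 1] ⊗ [3, 1, -3] ⊗ [-2, 2, 3], so rank(T) ≤ 2.
These bounds meet, so rank(T) = 2.

rank(T) = 2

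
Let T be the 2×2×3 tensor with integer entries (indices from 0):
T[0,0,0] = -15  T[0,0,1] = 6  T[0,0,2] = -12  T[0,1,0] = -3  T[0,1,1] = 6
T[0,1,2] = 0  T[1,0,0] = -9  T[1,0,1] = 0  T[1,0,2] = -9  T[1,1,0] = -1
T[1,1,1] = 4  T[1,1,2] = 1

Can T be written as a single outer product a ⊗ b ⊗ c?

The mode-3 unfolding of T (rows indexed by k, columns by (i,j) = (0,0), (0,1), (1,0), (1,1)) is [[-15, -3, -9, -1], [6, 6, 0, 4], [-12, 0, -9, 1]].
There the 2×2 minor on rows k ∈ {0, 1}, columns (i,j) ∈ {(0,0), (0,1)} is det [[-15, -3], [6, 6]] = -72 ≠ 0, so this unfolding has rank ≥ 2; CP rank is at least every unfolding rank, so rank(T) ≥ 2.
In particular rank(T) ≥ 2 > 1, so T is not rank-1.

No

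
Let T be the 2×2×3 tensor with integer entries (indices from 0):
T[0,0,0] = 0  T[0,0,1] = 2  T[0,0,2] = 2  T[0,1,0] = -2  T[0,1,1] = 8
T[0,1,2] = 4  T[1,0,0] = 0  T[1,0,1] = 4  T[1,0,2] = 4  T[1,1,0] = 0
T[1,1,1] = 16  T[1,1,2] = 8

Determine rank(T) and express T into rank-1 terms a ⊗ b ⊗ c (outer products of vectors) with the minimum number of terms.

rank(T) = 3

Lower bound: the mode-3 unfolding of T (rows indexed by k, columns by (i,j) = (0,0), (0,1), (1,0), (1,1)) is [[0, -2, 0, 0], [2, 8, 4, 16], [2, 4, 4, 8]].
There the 3×3 minor on rows k ∈ {0, 1, 2}, columns (i,j) ∈ {(0,0), (0,1), (1,1)} is det [[0, -2, 0], [2, 8, 16], [2, 4, 8]] = -32 ≠ 0, so this unfolding has rank ≥ 3; CP rank is at least every unfolding rank, so rank(T) ≥ 3. (This is only a lower bound: in general the CP rank may exceed every unfolding rank, so we still need to exhibit 3 rank-1 terms summing to T.)
Upper bound: T is a sum of 3 rank-1 terms, T = (0, 1) ⊗ (0, 1) ⊗ (2, 4, 0) + (1, 1) ⊗ (0, 1) ⊗ (-2, 4, 0) + (1, 2) ⊗ (1, 2) ⊗ (0, 2, 2) (one valid choice — decompositions are not unique — normalised so each a, b is primitive with positive first nonzero entry; check it by expanding all entries), so rank(T) ≤ 3.
These bounds meet, so rank(T) = 3.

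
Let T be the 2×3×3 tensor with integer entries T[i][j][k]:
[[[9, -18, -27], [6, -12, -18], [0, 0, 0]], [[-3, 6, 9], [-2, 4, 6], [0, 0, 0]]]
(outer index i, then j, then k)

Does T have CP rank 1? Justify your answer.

If T = a ⊗ b ⊗ c then every fibre of T is a multiple of the corresponding factor, so read the factors off the fibres through the nonzero entry T[0,0,0] = 9.
The mode-1 fibre T[:,0,0] = [9, -3] gives a = [3, -1] (primitive direction); the mode-2 fibre T[0,:,0] = [9, 6, 0] gives b = [3, 2, 0]; then c[k] = T[0,0,k] / (a[0]·b[0]) = [9, -18, -27] / 9 = [1, -2, -3].
Expanding [3, -1] ⊗ [3, 2, 0] ⊗ [1, -2, -3] reproduces all 18 entries of T, so T = [3, -1] ⊗ [3, 2, 0] ⊗ [1, -2, -3] and rank(T) ≤ 1.
Equivalently every frontal slice T[:,:,k] is c[k] times the rank-1 matrix [3, -1] ⊗ [3, 2, 0]. So T has rank 1 (it is nonzero).

Yes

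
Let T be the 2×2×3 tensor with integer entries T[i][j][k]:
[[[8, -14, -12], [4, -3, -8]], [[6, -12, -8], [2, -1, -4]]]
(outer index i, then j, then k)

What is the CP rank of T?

Lower bound: the mode-3 unfolding of T (rows indexed by k, columns by (i,j) = (0,0), (0,1), (1,0), (1,1)) is [[8, 4, 6, 2], [-14, -3, -12, -1], [-12, -8, -8, -4]].
There the 3×3 minor on rows k ∈ {0, 1, 2}, columns (i,j) ∈ {(0,0), (0,1), (1,0)} is det [[8, 4, 6], [-14, -3, -12], [-12, -8, -8]] = 8 ≠ 0, so this unfolding has rank ≥ 3; CP rank is at least every unfolding rank, so rank(T) ≥ 3. (This is only a lower bound: in general the CP rank may exceed every unfolding rank, so we still need to exhibit 3 rank-1 terms summing to T.)
Upper bound: T is a sum of 3 rank-1 terms, T = [1, 1] ⊗ [1, 0] ⊗ [4, -8, -4] + [1, 1] ⊗ [2, -1] ⊗ [0, -1, 0] + [2, 1] ⊗ [1, 1] ⊗ [2, -2, -4] (written with every a and b primitive with positive leading entry and the scale carried by c; CP decompositions are not unique, and this one is verified by expanding entrywise), so rank(T) ≤ 3.
These bounds meet, so rank(T) = 3.

3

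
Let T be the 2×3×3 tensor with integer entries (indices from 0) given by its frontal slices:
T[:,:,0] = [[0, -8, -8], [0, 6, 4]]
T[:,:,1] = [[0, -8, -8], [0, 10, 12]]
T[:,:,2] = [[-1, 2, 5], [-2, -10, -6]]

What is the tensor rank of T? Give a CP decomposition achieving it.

Lower bound: the mode-2 unfolding of T (rows indexed by j, columns by (i,k) = (0,0), (0,1), (0,2), (1,0), (1,1), (1,2)) is [[0, 0, -1, 0, 0, -2], [-8, -8, 2, 6, 10, -10], [-8, -8, 5, 4, 12, -6]].
There the 3×3 minor on rows j ∈ {0, 1, 2}, columns (i,k) ∈ {(0,0), (0,2), (1,0)} is det [[0, -1, 0], [-8, 2, 6], [-8, 5, 4]] = 16 ≠ 0, so this unfolding has rank ≥ 3; CP rank is at least every unfolding rank, so rank(T) ≥ 3. (Unfolding ranks only ever bound the CP rank from below — rank(T) can be strictly larger than all of them — so the matching upper bound has to come from an explicit 3-term decomposition.)
Upper bound: T is a sum of 3 rank-1 terms, T = (0, 1) ⊗ (0, 1, 2) ⊗ (-2, 2, -2) + (1, -1) ⊗ (0, 1, 1) ⊗ (-8, -8, 4) + (1, 2) ⊗ (1, 2, -1) ⊗ (0, 0, -1) (written with every a and b primitive with positive leading entry and the scale carried by c; CP decompositions are not unique, and this one is verified by expanding entrywise), so rank(T) ≤ 3.
These bounds meet, so rank(T) = 3.
Check entry T[0,1,2] = 2: (0)·(1)·(-2) + (1)·(1)·(4) + (1)·(2)·(-1) = 2.

rank(T) = 3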